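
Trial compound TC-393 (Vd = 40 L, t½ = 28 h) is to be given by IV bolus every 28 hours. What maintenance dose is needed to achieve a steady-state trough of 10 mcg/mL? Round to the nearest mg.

400 mg

τ/t½ = 28/28 ≈ 1, so f = (1/2)^(28/28) ≈ 0.500000.
Cmin,ss = (D/Vd)·f/(1−f), so D = Cmin,ss·Vd·(1−f)/f.
D = 10 × 40 × (1−f)/f ≈ 10 × 40 × 1.00000 ≈ 400.00 mg.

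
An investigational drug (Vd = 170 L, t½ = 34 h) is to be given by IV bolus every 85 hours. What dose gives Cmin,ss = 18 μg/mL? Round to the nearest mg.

14250 mg

τ/t½ = 85/34 ≈ 2.5, so f = (1/2)^(85/34) ≈ 0.176777.
Cmin,ss = (D/Vd)·f/(1−f), so D = Cmin,ss·Vd·(1−f)/f.
D = 18 × 170 × (1−f)/f ≈ 18 × 170 × 4.65684 ≈ 14249.93 mg.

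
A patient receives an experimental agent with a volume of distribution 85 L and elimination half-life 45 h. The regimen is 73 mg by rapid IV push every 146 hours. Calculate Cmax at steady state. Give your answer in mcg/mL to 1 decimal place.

1.0 mcg/mL

Over one 146-h interval, 146/45 ≈ 3.2444 half-lives elapse, leaving f ≈ 0.1055 of each dose.
Accumulation ratio R = 1/(1 − f) ≈ 1/0.8945 ≈ 1.1179.
Single-dose peak C₀ = D/Vd = 73/85 ≈ 0.859 mcg/mL.
Cmax,ss = C₀/(1 − f) ≈ 0.859/0.8945 ≈ 0.960 mcg/mL.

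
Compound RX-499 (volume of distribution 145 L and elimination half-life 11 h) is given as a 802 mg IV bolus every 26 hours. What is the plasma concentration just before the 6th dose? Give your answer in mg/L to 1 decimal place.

1.3 mg/L

f = (1/2)^(τ/t½) = (1/2)^(26/11) ≈ 0.1943.
C₀ = D/Vd = 802/145 ≈ 5.531 mg/L.
Before the 6th dose, 5 doses have been given. Superposition: Cmin = C₀·(f + f² + … + f^5).
≈ 5.531 × (0.1943 + 0.0378 + 0.0073 + 0.0014 + 0.0003) ≈ 5.531 × 0.2411 ≈ 1.334 mg/L.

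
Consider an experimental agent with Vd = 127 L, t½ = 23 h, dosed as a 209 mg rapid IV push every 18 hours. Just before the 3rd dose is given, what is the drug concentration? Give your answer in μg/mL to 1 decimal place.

f = (1/2)^(τ/t½) = (1/2)^(18/23) ≈ 0.5813.
C₀ = D/Vd = 209/127 ≈ 1.646 μg/mL.
Before the 3rd dose, 2 doses have been given. Superposition: Cmin = C₀·(f + f²).
≈ 1.646 × (0.5813 + 0.3379) ≈ 1.646 × 0.9192 ≈ 1.513 μg/mL.

1.5 μg/mL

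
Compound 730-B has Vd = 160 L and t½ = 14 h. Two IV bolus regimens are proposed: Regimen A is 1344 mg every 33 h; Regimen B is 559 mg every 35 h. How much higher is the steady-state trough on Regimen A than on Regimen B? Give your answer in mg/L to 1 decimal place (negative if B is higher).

Regimen A: f = (1/2)^(33/14) ≈ 0.1952; Cmin,ss = (1344/160)·f/(1−f) ≈ 2.037 mg/L.
Regimen B: f = (1/2)^(35/14) ≈ 0.1768; Cmin,ss = (559/160)·f/(1−f) ≈ 0.750 mg/L.
Difference ≈ 2.037 − 0.750 ≈ 1.287 mg/L.

1.3 mg/L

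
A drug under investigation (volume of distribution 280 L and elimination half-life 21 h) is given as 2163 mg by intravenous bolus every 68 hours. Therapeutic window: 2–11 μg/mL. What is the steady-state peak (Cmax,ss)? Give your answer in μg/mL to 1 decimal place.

Over one 68-h interval, 68/21 ≈ 3.2381 half-lives elapse, leaving f ≈ 0.1060 of each dose.
At steady state, accumulation factor R = 1/(1 − e^(−kτ)) ≈ 1.1186.
Single-dose peak C₀ = D/Vd = 2163/280 ≈ 7.725 μg/mL.
Steady-state peak Cmax,ss = C₀·R ≈ 7.725 × 1.1186 ≈ 8.641 μg/mL.
Peak 8.6 μg/mL vs MTC 11 μg/mL: below toxic threshold.

8.6 μg/mL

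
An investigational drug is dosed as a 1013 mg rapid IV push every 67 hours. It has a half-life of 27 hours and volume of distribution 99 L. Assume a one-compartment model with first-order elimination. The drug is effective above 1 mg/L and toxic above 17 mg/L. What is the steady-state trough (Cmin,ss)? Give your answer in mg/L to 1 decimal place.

Over one 67-h interval, 67/27 ≈ 2.4815 half-lives elapse, leaving f ≈ 0.1791 of each dose.
At steady state, accumulation factor R = 1/(1 − e^(−kτ)) ≈ 1.2182.
Single-dose peak C₀ = D/Vd = 1013/99 ≈ 10.232 mg/L.
Steady-state peak Cmax,ss = C₀·R ≈ 10.232 × 1.2182 ≈ 12.465 mg/L.
Steady-state trough Cmin,ss = Cmax,ss·f ≈ 12.465 × 0.1791 ≈ 2.232 mg/L.
Trough 2.2 mg/L vs MEC 1 mg/L: adequate.

2.2 mg/L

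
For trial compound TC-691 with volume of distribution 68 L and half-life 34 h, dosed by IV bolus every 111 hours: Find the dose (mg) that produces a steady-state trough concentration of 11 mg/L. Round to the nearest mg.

τ/t½ = 111/34 ≈ 3.2647, so f = (1/2)^(111/34) ≈ 0.104046.
Cmin,ss = (D/Vd)·f/(1−f), so D = Cmin,ss·Vd·(1−f)/f.
D = 11 × 68 × (1−f)/f ≈ 11 × 68 × 8.61113 ≈ 6441.13 mg.

6441 mg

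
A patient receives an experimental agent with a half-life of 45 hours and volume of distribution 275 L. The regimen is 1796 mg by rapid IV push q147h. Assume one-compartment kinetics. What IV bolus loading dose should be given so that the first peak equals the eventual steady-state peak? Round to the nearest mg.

f = (1/2)^(147/45) ≈ 0.103905; accumulation ratio R = 1/(1−f) ≈ 1.11595.
Loading dose to hit Cmax,ss on first dose: D_load = D_maint·R ≈ 1796 × 1.11595 ≈ 2004.25 mg.

2004 mg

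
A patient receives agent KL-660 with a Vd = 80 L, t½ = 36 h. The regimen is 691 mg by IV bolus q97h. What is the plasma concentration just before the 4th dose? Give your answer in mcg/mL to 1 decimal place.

f = (1/2)^(τ/t½) = (1/2)^(97/36) ≈ 0.1545.
C₀ = D/Vd = 691/80 ≈ 8.637 mcg/mL.
Before the 4th dose, 3 doses have been given. Superposition: Cmin = C₀·(f + f² + … + f^3).
≈ 8.637 × (0.1545 + 0.0239 + 0.0037) ≈ 8.637 × 0.1821 ≈ 1.573 mcg/mL.

1.6 mcg/mL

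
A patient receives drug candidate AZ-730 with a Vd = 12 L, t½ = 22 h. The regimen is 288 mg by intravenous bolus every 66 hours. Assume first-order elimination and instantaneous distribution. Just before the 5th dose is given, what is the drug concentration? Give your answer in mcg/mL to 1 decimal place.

3.4 mcg/mL

f = (1/2)^(τ/t½) = (1/2)^(66/22) ≈ 0.1250.
C₀ = D/Vd = 288/12 ≈ 24.000 mcg/mL.
Before the 5th dose, 4 doses have been given. Superposition: Cmin = C₀·(f + f² + … + f^4).
≈ 24.000 × (0.1250 + 0.0156 + 0.0020 + 0.0002) ≈ 24.000 × 0.1428 ≈ 3.427 mcg/mL.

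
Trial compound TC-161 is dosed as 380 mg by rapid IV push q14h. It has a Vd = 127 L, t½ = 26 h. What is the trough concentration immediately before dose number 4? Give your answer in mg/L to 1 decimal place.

4.5 mg/L

f = (1/2)^(τ/t½) = (1/2)^(14/26) ≈ 0.6885.
C₀ = D/Vd = 380/127 ≈ 2.992 mg/L.
Before the 4th dose, 3 doses have been given. Superposition: Cmin = C₀·(f + f² + … + f^3).
≈ 2.992 × (0.6885 + 0.4740 + 0.3264) ≈ 2.992 × 1.4889 ≈ 4.455 mg/L.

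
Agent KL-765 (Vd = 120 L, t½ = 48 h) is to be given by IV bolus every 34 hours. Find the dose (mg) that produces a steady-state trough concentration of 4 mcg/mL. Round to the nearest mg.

τ/t½ = 34/48 ≈ 0.70833, so f = (1/2)^(34/48) ≈ 0.612027.
Cmin,ss = (D/Vd)·f/(1−f), so D = Cmin,ss·Vd·(1−f)/f.
D = 4 × 120 × (1−f)/f ≈ 4 × 120 × 0.63391 ≈ 304.28 mg.

304 mg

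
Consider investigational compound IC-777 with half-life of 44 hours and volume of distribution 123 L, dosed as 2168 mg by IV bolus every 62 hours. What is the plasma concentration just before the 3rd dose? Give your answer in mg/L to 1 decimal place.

f = (1/2)^(τ/t½) = (1/2)^(62/44) ≈ 0.3765.
C₀ = D/Vd = 2168/123 ≈ 17.626 mg/L.
Before the 3rd dose, 2 doses have been given. Superposition: Cmin = C₀·(f + f²).
≈ 17.626 × (0.3765 + 0.1418) ≈ 17.626 × 0.5183 ≈ 9.136 mg/L.

9.1 mg/L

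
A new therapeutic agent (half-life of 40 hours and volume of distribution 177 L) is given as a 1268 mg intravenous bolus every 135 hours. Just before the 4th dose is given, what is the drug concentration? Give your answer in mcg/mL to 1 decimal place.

0.8 mcg/mL

f = (1/2)^(τ/t½) = (1/2)^(135/40) ≈ 0.0964.
C₀ = D/Vd = 1268/177 ≈ 7.164 mcg/mL.
Before the 4th dose, 3 doses have been given. Superposition: Cmin = C₀·(f + f² + … + f^3).
≈ 7.164 × (0.0964 + 0.0093 + 0.0009) ≈ 7.164 × 0.1066 ≈ 0.764 mcg/mL.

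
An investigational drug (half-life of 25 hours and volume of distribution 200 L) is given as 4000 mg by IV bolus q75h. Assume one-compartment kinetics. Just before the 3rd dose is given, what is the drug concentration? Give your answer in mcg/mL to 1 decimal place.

f = (1/2)^(τ/t½) = (1/2)^(75/25) ≈ 0.1250.
C₀ = D/Vd = 4000/200 ≈ 20.000 mcg/mL.
Before the 3rd dose, 2 doses have been given. Superposition: Cmin = C₀·(f + f²).
≈ 20.000 × (0.1250 + 0.0156) ≈ 20.000 × 0.1406 ≈ 2.812 mcg/mL.

2.8 mcg/mL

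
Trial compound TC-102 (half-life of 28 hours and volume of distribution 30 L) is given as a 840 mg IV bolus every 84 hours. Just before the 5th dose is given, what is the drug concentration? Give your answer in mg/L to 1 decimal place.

f = (1/2)^(τ/t½) = (1/2)^(84/28) ≈ 0.1250.
C₀ = D/Vd = 840/30 ≈ 28.000 mg/L.
Before the 5th dose, 4 doses have been given. Superposition: Cmin = C₀·(f + f² + … + f^4).
≈ 28.000 × (0.1250 + 0.0156 + 0.0020 + 0.0002) ≈ 28.000 × 0.1428 ≈ 3.998 mg/L.

4.0 mg/L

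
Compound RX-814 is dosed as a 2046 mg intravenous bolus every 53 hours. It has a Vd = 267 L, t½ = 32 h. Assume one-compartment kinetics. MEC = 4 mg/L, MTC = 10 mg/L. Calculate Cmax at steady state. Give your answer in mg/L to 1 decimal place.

11.2 mg/L

Over one 53-h interval, 53/32 ≈ 1.6562 half-lives elapse, leaving f ≈ 0.3173 of each dose.
Accumulation ratio R = 1/(1 − f) ≈ 1/0.6827 ≈ 1.4648.
Each bolus raises the concentration by D/Vd = 2046/267 ≈ 7.663 mg/L.
Steady-state peak Cmax,ss = C₀·R ≈ 7.663 × 1.4648 ≈ 11.225 mg/L.
Peak 11.2 mg/L vs MTC 10 mg/L: exceeds toxic threshold.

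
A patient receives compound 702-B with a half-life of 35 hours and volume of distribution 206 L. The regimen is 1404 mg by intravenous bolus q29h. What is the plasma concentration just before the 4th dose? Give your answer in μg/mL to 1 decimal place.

7.2 μg/mL

f = (1/2)^(τ/t½) = (1/2)^(29/35) ≈ 0.5631.
C₀ = D/Vd = 1404/206 ≈ 6.816 μg/mL.
Before the 4th dose, 3 doses have been given. Superposition: Cmin = C₀·(f + f² + … + f^3).
≈ 6.816 × (0.5631 + 0.3171 + 0.1785) ≈ 6.816 × 1.0587 ≈ 7.216 μg/mL.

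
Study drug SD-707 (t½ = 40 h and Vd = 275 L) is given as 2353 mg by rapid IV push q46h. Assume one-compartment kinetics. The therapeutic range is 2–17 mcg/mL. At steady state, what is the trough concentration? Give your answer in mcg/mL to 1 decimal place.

k = ln2/t½ = ln2/40 ≈ 0.017329 h⁻¹; fraction remaining f = e^(−kτ) = e^(−0.017329×46) ≈ 0.4506.
Accumulation ratio R = 1/(1 − f) ≈ 1/0.5494 ≈ 1.8202.
Each bolus raises the concentration by D/Vd = 2353/275 ≈ 8.556 mcg/mL.
Cmax,ss = C₀/(1 − f) ≈ 8.556/0.5494 ≈ 15.573 mcg/mL.
Steady-state trough Cmin,ss = Cmax,ss·f ≈ 15.573 × 0.4506 ≈ 7.017 mcg/mL.
Trough 7.0 mcg/mL vs MEC 2 mcg/mL: adequate.

7.0 mcg/mL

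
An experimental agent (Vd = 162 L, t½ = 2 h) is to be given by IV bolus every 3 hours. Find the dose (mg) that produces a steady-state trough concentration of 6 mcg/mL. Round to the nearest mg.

τ/t½ = 3/2 ≈ 1.5, so f = (1/2)^(3/2) ≈ 0.353553.
Cmin,ss = (D/Vd)·f/(1−f), so D = Cmin,ss·Vd·(1−f)/f.
D = 6 × 162 × (1−f)/f ≈ 6 × 162 × 1.82843 ≈ 1777.23 mg.

1777 mg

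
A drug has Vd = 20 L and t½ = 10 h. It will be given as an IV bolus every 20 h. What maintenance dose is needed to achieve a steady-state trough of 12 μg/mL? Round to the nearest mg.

720 mg

τ/t½ = 20/10 ≈ 2, so f = (1/2)^(20/10) ≈ 0.250000.
Cmin,ss = (D/Vd)·f/(1−f), so D = Cmin,ss·Vd·(1−f)/f.
D = 12 × 20 × (1−f)/f ≈ 12 × 20 × 3.00000 ≈ 720.00 mg.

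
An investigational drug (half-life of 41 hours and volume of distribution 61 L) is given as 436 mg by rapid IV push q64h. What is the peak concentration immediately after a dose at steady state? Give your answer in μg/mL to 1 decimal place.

Over one 64-h interval, 64/41 ≈ 1.561 half-lives elapse, leaving f ≈ 0.3389 of each dose.
Accumulation ratio R = 1/(1 − f) ≈ 1/0.6611 ≈ 1.5126.
Each bolus raises the concentration by D/Vd = 436/61 ≈ 7.148 μg/mL.
Cmax,ss = C₀/(1 − f) ≈ 7.148/0.6611 ≈ 10.812 μg/mL.

10.8 μg/mL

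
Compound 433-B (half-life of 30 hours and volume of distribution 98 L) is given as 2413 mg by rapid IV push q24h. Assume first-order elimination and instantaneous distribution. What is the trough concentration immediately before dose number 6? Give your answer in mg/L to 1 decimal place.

31.1 mg/L

f = (1/2)^(τ/t½) = (1/2)^(24/30) ≈ 0.5743.
C₀ = D/Vd = 2413/98 ≈ 24.622 mg/L.
Before the 6th dose, 5 doses have been given. Superposition: Cmin = C₀·(f + f² + … + f^5).
≈ 24.622 × (0.5743 + 0.3298 + 0.1894 + 0.1088 + 0.0625) ≈ 24.622 × 1.2648 ≈ 31.142 mg/L.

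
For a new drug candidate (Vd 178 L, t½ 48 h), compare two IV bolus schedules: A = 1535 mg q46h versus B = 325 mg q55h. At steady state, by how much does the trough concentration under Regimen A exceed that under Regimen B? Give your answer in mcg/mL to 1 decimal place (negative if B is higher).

Regimen A: f = (1/2)^(46/48) ≈ 0.5147; Cmin,ss = (1535/178)·f/(1−f) ≈ 9.146 mcg/mL.
Regimen B: f = (1/2)^(55/48) ≈ 0.4519; Cmin,ss = (325/178)·f/(1−f) ≈ 1.505 mcg/mL.
Difference ≈ 9.146 − 1.505 ≈ 7.641 mcg/mL.

7.6 mcg/mL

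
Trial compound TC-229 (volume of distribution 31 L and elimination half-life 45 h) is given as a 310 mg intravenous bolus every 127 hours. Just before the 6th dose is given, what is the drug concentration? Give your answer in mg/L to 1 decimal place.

f = (1/2)^(τ/t½) = (1/2)^(127/45) ≈ 0.1414.
C₀ = D/Vd = 310/31 ≈ 10.000 mg/L.
Before the 6th dose, 5 doses have been given. Superposition: Cmin = C₀·(f + f² + … + f^5).
≈ 10.000 × (0.1414 + 0.0200 + 0.0028 + 0.0004 + 0.0001) ≈ 10.000 × 0.1647 ≈ 1.647 mg/L.

1.6 mg/L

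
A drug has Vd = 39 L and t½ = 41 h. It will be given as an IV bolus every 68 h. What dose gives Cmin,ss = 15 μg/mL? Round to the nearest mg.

1262 mg

τ/t½ = 68/41 ≈ 1.6585, so f = (1/2)^(68/41) ≈ 0.316760.
Cmin,ss = (D/Vd)·f/(1−f), so D = Cmin,ss·Vd·(1−f)/f.
D = 15 × 39 × (1−f)/f ≈ 15 × 39 × 2.15696 ≈ 1261.82 mg.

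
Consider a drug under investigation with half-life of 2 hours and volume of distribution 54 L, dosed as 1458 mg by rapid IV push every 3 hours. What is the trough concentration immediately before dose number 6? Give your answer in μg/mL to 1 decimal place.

f = (1/2)^(τ/t½) = (1/2)^(3/2) ≈ 0.3536.
C₀ = D/Vd = 1458/54 ≈ 27.000 μg/mL.
Before the 6th dose, 5 doses have been given. Superposition: Cmin = C₀·(f + f² + … + f^5).
≈ 27.000 × (0.3536 + 0.1250 + 0.0442 + 0.0156 + 0.0055) ≈ 27.000 × 0.5439 ≈ 14.685 μg/mL.

14.7 μg/mL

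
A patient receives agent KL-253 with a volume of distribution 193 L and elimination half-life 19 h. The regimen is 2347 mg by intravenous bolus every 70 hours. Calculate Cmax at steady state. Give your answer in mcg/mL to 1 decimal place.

Over one 70-h interval, 70/19 ≈ 3.6842 half-lives elapse, leaving f ≈ 0.0778 of each dose.
At steady state, accumulation factor R = 1/(1 − e^(−kτ)) ≈ 1.0844.
Single-dose peak C₀ = D/Vd = 2347/193 ≈ 12.161 mcg/mL.
Cmax,ss = C₀/(1 − f) ≈ 12.161/0.9222 ≈ 13.187 mcg/mL.

13.2 mcg/mL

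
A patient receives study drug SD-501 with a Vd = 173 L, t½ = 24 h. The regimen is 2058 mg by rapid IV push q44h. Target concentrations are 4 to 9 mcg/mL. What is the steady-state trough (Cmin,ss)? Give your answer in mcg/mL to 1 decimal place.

k = ln2/t½ = ln2/24 ≈ 0.028881 h⁻¹; fraction remaining f = e^(−kτ) = e^(−0.028881×44) ≈ 0.2806.
Each bolus raises the concentration by D/Vd = 2058/173 ≈ 11.896 mcg/mL.
Steady-state trough Cmin,ss = C₀·f/(1−f) ≈ 11.896 × 0.2806/0.7194 ≈ 4.640 mcg/mL.
Trough 4.6 mcg/mL vs MEC 4 mcg/mL: adequate.

4.6 mcg/mL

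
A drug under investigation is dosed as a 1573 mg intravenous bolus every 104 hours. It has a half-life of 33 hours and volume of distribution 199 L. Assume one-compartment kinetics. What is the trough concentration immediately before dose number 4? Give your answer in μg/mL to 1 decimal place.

1.0 μg/mL

f = (1/2)^(τ/t½) = (1/2)^(104/33) ≈ 0.1125.
C₀ = D/Vd = 1573/199 ≈ 7.905 μg/mL.
Before the 4th dose, 3 doses have been given. Superposition: Cmin = C₀·(f + f² + … + f^3).
≈ 7.905 × (0.1125 + 0.0127 + 0.0014) ≈ 7.905 × 0.1266 ≈ 1.001 μg/mL.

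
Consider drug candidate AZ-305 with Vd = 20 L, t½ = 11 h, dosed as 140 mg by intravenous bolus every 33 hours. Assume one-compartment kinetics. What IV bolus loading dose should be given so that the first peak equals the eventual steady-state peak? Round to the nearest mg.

160 mg

f = (1/2)^(33/11) ≈ 0.125000; accumulation ratio R = 1/(1−f) ≈ 1.14286.
Loading dose to hit Cmax,ss on first dose: D_load = D_maint·R ≈ 140 × 1.14286 ≈ 160.00 mg.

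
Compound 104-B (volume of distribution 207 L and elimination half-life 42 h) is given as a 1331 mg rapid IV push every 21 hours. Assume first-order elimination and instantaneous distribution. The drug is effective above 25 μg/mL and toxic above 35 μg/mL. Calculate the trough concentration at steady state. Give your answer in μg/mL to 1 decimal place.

15.5 μg/mL

k = ln2/t½ = ln2/42 ≈ 0.016504 h⁻¹; fraction remaining f = e^(−kτ) = e^(−0.016504×21) ≈ 0.7071.
Accumulation ratio R = 1/(1 − f) ≈ 1/0.2929 ≈ 3.4141.
Single-dose peak C₀ = D/Vd = 1331/207 ≈ 6.430 μg/mL.
Steady-state peak Cmax,ss = C₀·R ≈ 6.430 × 3.4141 ≈ 21.953 μg/mL.
One interval later, Cmin,ss = Cmax,ss·e^(−kτ) ≈ 21.953 × 0.7071 ≈ 15.523 μg/mL.
Trough 15.5 μg/mL vs MEC 25 μg/mL: subtherapeutic.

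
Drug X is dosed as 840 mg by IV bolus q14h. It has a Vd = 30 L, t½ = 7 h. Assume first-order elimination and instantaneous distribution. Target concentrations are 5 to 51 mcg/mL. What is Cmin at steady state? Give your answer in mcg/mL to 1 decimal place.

9.3 mcg/mL

The dosing interval is 2 half-lives, so f = 2^(−2) = 0.25.
At steady state, R = 1/(1 − 0.25) = 4/3.
Single-dose peak C₀ = D/Vd = 840/30 = 28 mcg/mL.
Steady-state peak Cmax,ss = C₀·R = 28 × 4/3 ≈ 37.333 mcg/mL.
Steady-state trough Cmin,ss = Cmax,ss·f ≈ 37.333 × 0.25 ≈ 9.333 mcg/mL.
Trough 9.3 mcg/mL vs MEC 5 mcg/mL: adequate.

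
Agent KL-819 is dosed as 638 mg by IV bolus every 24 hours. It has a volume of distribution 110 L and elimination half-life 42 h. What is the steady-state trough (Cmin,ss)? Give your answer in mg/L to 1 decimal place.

Over one 24-h interval, 24/42 ≈ 0.57143 half-lives elapse, leaving f ≈ 0.6730 of each dose.
Each bolus raises the concentration by D/Vd = 638/110 ≈ 5.800 mg/L.
Steady-state trough Cmin,ss = C₀·f/(1−f) ≈ 5.800 × 0.6730/0.3270 ≈ 11.937 mg/L.

11.9 mg/L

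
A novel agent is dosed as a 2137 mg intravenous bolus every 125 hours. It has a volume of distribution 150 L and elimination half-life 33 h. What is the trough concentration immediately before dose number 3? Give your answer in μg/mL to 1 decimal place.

f = (1/2)^(τ/t½) = (1/2)^(125/33) ≈ 0.0724.
C₀ = D/Vd = 2137/150 ≈ 14.247 μg/mL.
Before the 3rd dose, 2 doses have been given. Superposition: Cmin = C₀·(f + f²).
≈ 14.247 × (0.0724 + 0.0052) ≈ 14.247 × 0.0776 ≈ 1.106 μg/mL.

1.1 μg/mL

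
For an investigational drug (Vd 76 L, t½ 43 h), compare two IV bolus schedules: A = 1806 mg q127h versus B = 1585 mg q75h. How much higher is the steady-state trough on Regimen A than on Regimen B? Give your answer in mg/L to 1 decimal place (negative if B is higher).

Regimen A: f = (1/2)^(127/43) ≈ 0.1291; Cmin,ss = (1806/76)·f/(1−f) ≈ 3.523 mg/L.
Regimen B: f = (1/2)^(75/43) ≈ 0.2985; Cmin,ss = (1585/76)·f/(1−f) ≈ 8.874 mg/L.
Difference ≈ 3.523 − 8.874 ≈ -5.351 mg/L.

-5.4 mg/L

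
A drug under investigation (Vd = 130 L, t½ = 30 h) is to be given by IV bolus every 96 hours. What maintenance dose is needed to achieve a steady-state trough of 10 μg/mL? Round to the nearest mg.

τ/t½ = 96/30 ≈ 3.2, so f = (1/2)^(96/30) ≈ 0.108819.
Cmin,ss = (D/Vd)·f/(1−f), so D = Cmin,ss·Vd·(1−f)/f.
D = 10 × 130 × (1−f)/f ≈ 10 × 130 × 8.18957 ≈ 10646.44 mg.

10646 mg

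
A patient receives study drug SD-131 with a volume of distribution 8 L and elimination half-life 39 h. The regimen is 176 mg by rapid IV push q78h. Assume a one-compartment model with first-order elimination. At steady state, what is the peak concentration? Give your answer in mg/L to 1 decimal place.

The dosing interval is 2 half-lives, so f = 2^(−2) = 0.25.
Accumulation ratio R = 1/(1 − f) = 1/0.75 = 4/3.
Single-dose peak C₀ = D/Vd = 176/8 = 22 mg/L.
Steady-state peak Cmax,ss = C₀·R = 22 × 4/3 ≈ 29.333 mg/L.

29.3 mg/L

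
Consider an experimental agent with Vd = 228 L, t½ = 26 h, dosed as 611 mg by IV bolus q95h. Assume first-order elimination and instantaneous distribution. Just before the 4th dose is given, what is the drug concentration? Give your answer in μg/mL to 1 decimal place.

f = (1/2)^(τ/t½) = (1/2)^(95/26) ≈ 0.0794.
C₀ = D/Vd = 611/228 ≈ 2.680 μg/mL.
Before the 4th dose, 3 doses have been given. Superposition: Cmin = C₀·(f + f² + … + f^3).
≈ 2.680 × (0.0794 + 0.0063 + 0.0005) ≈ 2.680 × 0.0862 ≈ 0.231 μg/mL.

0.2 μg/mL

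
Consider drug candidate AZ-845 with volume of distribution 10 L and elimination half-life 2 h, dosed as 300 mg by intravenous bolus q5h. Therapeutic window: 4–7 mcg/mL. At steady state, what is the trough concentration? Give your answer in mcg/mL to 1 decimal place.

6.4 mcg/mL

Over one 5-h interval, 5/2 ≈ 2.5 half-lives elapse, leaving f ≈ 0.1768 of each dose.
At steady state, accumulation factor R = 1/(1 − e^(−kτ)) ≈ 1.2148.
Each bolus raises the concentration by D/Vd = 300/10 ≈ 30.000 mcg/mL.
Cmax,ss = C₀/(1 − f) ≈ 30.000/0.8232 ≈ 36.443 mcg/mL.
Steady-state trough Cmin,ss = Cmax,ss·f ≈ 36.443 × 0.1768 ≈ 6.443 mcg/mL.
Trough 6.4 mcg/mL vs MEC 4 mcg/mL: adequate.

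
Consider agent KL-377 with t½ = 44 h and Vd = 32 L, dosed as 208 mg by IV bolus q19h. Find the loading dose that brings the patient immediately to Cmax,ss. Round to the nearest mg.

804 mg

f = (1/2)^(19/44) ≈ 0.741327; accumulation ratio R = 1/(1−f) ≈ 3.86588.
Loading dose to hit Cmax,ss on first dose: D_load = D_maint·R ≈ 208 × 3.86588 ≈ 804.10 mg.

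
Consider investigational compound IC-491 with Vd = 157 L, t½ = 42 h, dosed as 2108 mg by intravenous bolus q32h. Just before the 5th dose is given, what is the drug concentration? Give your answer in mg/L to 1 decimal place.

f = (1/2)^(τ/t½) = (1/2)^(32/42) ≈ 0.5897.
C₀ = D/Vd = 2108/157 ≈ 13.427 mg/L.
Before the 5th dose, 4 doses have been given. Superposition: Cmin = C₀·(f + f² + … + f^4).
≈ 13.427 × (0.5897 + 0.3477 + 0.2051 + 0.1209) ≈ 13.427 × 1.2634 ≈ 16.964 mg/L.

17.0 mg/L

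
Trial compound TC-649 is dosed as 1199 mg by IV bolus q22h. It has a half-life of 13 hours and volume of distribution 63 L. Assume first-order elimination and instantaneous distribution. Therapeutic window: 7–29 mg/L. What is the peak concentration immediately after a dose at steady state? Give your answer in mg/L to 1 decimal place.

Over one 22-h interval, 22/13 ≈ 1.6923 half-lives elapse, leaving f ≈ 0.3094 of each dose.
At steady state, accumulation factor R = 1/(1 − e^(−kτ)) ≈ 1.4480.
Single-dose peak C₀ = D/Vd = 1199/63 ≈ 19.032 mg/L.
Steady-state peak Cmax,ss = C₀·R ≈ 19.032 × 1.4480 ≈ 27.558 mg/L.
Peak 27.6 mg/L vs MTC 29 mg/L: below toxic threshold.

27.6 mg/L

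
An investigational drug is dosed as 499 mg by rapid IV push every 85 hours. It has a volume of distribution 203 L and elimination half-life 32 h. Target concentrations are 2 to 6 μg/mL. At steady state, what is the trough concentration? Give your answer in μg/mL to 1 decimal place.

Over one 85-h interval, 85/32 ≈ 2.6562 half-lives elapse, leaving f ≈ 0.1586 of each dose.
Single-dose peak C₀ = D/Vd = 499/203 ≈ 2.458 μg/mL.
Steady-state trough Cmin,ss = C₀·f/(1−f) ≈ 2.458 × 0.1586/0.8414 ≈ 0.463 μg/mL.
Trough 0.5 μg/mL vs MEC 2 μg/mL: subtherapeutic.

0.5 μg/mL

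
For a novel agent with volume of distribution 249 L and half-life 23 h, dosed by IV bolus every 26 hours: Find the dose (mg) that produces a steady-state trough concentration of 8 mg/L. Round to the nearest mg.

2369 mg

τ/t½ = 26/23 ≈ 1.1304, so f = (1/2)^(26/23) ≈ 0.456778.
Cmin,ss = (D/Vd)·f/(1−f), so D = Cmin,ss·Vd·(1−f)/f.
D = 8 × 249 × (1−f)/f ≈ 8 × 249 × 1.18925 ≈ 2368.99 mg.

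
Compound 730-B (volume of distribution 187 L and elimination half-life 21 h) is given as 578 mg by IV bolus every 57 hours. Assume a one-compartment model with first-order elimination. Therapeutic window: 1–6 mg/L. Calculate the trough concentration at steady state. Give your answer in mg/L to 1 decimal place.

0.6 mg/L

τ/t½ = 57/21 ≈ 2.7143, so fraction remaining f = (1/2)^(57/21) ≈ 0.1524.
Accumulation ratio R = 1/(1 − f) ≈ 1/0.8476 ≈ 1.1798.
Single-dose peak C₀ = D/Vd = 578/187 ≈ 3.091 mg/L.
Cmax,ss = C₀/(1 − f) ≈ 3.091/0.8476 ≈ 3.647 mg/L.
Steady-state trough Cmin,ss = Cmax,ss·f ≈ 3.647 × 0.1524 ≈ 0.556 mg/L.
Trough 0.6 mg/L vs MEC 1 mg/L: subtherapeutic.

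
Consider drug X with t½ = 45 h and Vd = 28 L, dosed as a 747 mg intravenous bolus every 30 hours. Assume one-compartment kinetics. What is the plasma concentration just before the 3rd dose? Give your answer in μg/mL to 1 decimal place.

27.4 μg/mL

f = (1/2)^(τ/t½) = (1/2)^(30/45) ≈ 0.6300.
C₀ = D/Vd = 747/28 ≈ 26.679 μg/mL.
Before the 3rd dose, 2 doses have been given. Superposition: Cmin = C₀·(f + f²).
≈ 26.679 × (0.6300 + 0.3969) ≈ 26.679 × 1.0269 ≈ 27.397 μg/mL.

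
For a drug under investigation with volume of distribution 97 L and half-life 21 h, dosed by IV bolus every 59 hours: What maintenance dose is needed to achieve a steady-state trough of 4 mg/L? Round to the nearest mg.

τ/t½ = 59/21 ≈ 2.8095, so f = (1/2)^(59/21) ≈ 0.142643.
Cmin,ss = (D/Vd)·f/(1−f), so D = Cmin,ss·Vd·(1−f)/f.
D = 4 × 97 × (1−f)/f ≈ 4 × 97 × 6.01051 ≈ 2332.08 mg.

2332 mg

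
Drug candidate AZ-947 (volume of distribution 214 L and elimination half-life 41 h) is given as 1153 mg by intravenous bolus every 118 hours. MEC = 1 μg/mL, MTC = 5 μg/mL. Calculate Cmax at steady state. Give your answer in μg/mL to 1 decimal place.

Over one 118-h interval, 118/41 ≈ 2.878 half-lives elapse, leaving f ≈ 0.1360 of each dose.
Accumulation ratio R = 1/(1 − f) ≈ 1/0.8640 ≈ 1.1574.
Single-dose peak C₀ = D/Vd = 1153/214 ≈ 5.388 μg/mL.
Cmax,ss = C₀/(1 − f) ≈ 5.388/0.8640 ≈ 6.236 μg/mL.
Peak 6.2 μg/mL vs MTC 5 μg/mL: exceeds toxic threshold.

6.2 μg/mL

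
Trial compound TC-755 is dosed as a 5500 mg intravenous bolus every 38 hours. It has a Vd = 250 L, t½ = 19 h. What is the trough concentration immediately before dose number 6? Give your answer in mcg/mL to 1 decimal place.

7.3 mcg/mL

f = (1/2)^(τ/t½) = (1/2)^(38/19) ≈ 0.2500.
C₀ = D/Vd = 5500/250 ≈ 22.000 mcg/mL.
Before the 6th dose, 5 doses have been given. Superposition: Cmin = C₀·(f + f² + … + f^5).
≈ 22.000 × (0.2500 + 0.0625 + 0.0156 + 0.0039 + 0.0010) ≈ 22.000 × 0.3330 ≈ 7.326 mcg/mL.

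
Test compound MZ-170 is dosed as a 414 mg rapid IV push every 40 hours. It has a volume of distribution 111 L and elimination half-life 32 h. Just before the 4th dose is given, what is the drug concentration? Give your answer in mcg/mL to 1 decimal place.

f = (1/2)^(τ/t½) = (1/2)^(40/32) ≈ 0.4204.
C₀ = D/Vd = 414/111 ≈ 3.730 mcg/mL.
Before the 4th dose, 3 doses have been given. Superposition: Cmin = C₀·(f + f² + … + f^3).
≈ 3.730 × (0.4204 + 0.1767 + 0.0743) ≈ 3.730 × 0.6714 ≈ 2.504 mcg/mL.

2.5 mcg/mL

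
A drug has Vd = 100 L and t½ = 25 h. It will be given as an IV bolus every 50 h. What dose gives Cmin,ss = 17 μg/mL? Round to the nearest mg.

5100 mg

τ/t½ = 50/25 ≈ 2, so f = (1/2)^(50/25) ≈ 0.250000.
Cmin,ss = (D/Vd)·f/(1−f), so D = Cmin,ss·Vd·(1−f)/f.
D = 17 × 100 × (1−f)/f ≈ 17 × 100 × 3.00000 ≈ 5100.00 mg.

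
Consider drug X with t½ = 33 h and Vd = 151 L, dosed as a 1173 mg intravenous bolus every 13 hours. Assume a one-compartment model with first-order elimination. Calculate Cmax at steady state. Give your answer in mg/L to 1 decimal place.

Over one 13-h interval, 13/33 ≈ 0.39394 half-lives elapse, leaving f ≈ 0.7610 of each dose.
At steady state, accumulation factor R = 1/(1 − e^(−kτ)) ≈ 4.1841.
Single-dose peak C₀ = D/Vd = 1173/151 ≈ 7.768 mg/L.
Cmax,ss = C₀/(1 − f) ≈ 7.768/0.2390 ≈ 32.502 mg/L.

32.5 mg/L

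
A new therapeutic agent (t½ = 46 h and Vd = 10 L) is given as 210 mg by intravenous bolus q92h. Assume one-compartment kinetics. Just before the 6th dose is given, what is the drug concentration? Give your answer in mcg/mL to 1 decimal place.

7.0 mcg/mL

f = (1/2)^(τ/t½) = (1/2)^(92/46) ≈ 0.2500.
C₀ = D/Vd = 210/10 ≈ 21.000 mcg/mL.
Before the 6th dose, 5 doses have been given. Superposition: Cmin = C₀·(f + f² + … + f^5).
≈ 21.000 × (0.2500 + 0.0625 + 0.0156 + 0.0039 + 0.0010) ≈ 21.000 × 0.3330 ≈ 6.993 mcg/mL.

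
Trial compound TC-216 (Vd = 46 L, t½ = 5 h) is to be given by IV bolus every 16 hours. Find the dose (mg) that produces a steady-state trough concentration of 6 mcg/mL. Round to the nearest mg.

2260 mg

τ/t½ = 16/5 ≈ 3.2, so f = (1/2)^(16/5) ≈ 0.108819.
Cmin,ss = (D/Vd)·f/(1−f), so D = Cmin,ss·Vd·(1−f)/f.
D = 6 × 46 × (1−f)/f ≈ 6 × 46 × 8.18957 ≈ 2260.32 mg.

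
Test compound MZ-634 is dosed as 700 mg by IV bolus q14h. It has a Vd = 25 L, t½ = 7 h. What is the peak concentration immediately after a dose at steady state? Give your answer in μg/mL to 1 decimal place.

37.3 μg/mL

The dosing interval is 2 half-lives, so f = 2^(−2) = 0.25.
At steady state, R = 1/(1 − 0.25) = 4/3.
Single-dose peak C₀ = D/Vd = 700/25 = 28 μg/mL.
Steady-state peak Cmax,ss = C₀·R = 28 × 4/3 ≈ 37.333 μg/mL.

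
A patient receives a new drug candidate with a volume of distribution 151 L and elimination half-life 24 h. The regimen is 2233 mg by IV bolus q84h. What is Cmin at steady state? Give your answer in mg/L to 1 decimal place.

τ/t½ = 84/24 ≈ 3.5, so fraction remaining f = (1/2)^(84/24) ≈ 0.0884.
Single-dose peak C₀ = D/Vd = 2233/151 ≈ 14.788 mg/L.
Steady-state trough Cmin,ss = C₀·f/(1−f) ≈ 14.788 × 0.0884/0.9116 ≈ 1.434 mg/L.

1.4 mg/L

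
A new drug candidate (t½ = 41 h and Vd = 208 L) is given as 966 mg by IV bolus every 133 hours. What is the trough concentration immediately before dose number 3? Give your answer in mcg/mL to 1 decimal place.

0.5 mcg/mL

f = (1/2)^(τ/t½) = (1/2)^(133/41) ≈ 0.1056.
C₀ = D/Vd = 966/208 ≈ 4.644 mcg/mL.
Before the 3rd dose, 2 doses have been given. Superposition: Cmin = C₀·(f + f²).
≈ 4.644 × (0.1056 + 0.0112) ≈ 4.644 × 0.1168 ≈ 0.542 mcg/mL.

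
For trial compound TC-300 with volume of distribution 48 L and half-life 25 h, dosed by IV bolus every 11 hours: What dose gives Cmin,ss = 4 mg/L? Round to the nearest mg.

68 mg

τ/t½ = 11/25 ≈ 0.44, so f = (1/2)^(11/25) ≈ 0.737135.
Cmin,ss = (D/Vd)·f/(1−f), so D = Cmin,ss·Vd·(1−f)/f.
D = 4 × 48 × (1−f)/f ≈ 4 × 48 × 0.35660 ≈ 68.47 mg.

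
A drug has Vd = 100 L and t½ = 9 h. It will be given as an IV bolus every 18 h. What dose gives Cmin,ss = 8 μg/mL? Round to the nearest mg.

τ/t½ = 18/9 ≈ 2, so f = (1/2)^(18/9) ≈ 0.250000.
Cmin,ss = (D/Vd)·f/(1−f), so D = Cmin,ss·Vd·(1−f)/f.
D = 8 × 100 × (1−f)/f ≈ 8 × 100 × 3.00000 ≈ 2400.00 mg.

2400 mg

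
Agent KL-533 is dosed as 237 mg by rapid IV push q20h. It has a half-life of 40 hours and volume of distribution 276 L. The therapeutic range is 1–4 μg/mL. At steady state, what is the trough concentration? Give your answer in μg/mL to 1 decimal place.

k = ln2/t½ = ln2/40 ≈ 0.017329 h⁻¹; fraction remaining f = e^(−kτ) = e^(−0.017329×20) ≈ 0.7071.
At steady state, accumulation factor R = 1/(1 − e^(−kτ)) ≈ 3.4141.
Single-dose peak C₀ = D/Vd = 237/276 ≈ 0.859 μg/mL.
Cmax,ss = C₀/(1 − f) ≈ 0.859/0.2929 ≈ 2.933 μg/mL.
One interval later, Cmin,ss = Cmax,ss·e^(−kτ) ≈ 2.933 × 0.7071 ≈ 2.074 μg/mL.
Trough 2.1 μg/mL vs MEC 1 μg/mL: adequate.

2.1 μg/mL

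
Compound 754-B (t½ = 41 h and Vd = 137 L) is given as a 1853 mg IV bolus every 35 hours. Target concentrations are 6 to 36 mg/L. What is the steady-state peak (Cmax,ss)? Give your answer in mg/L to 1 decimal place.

k = ln2/t½ = ln2/41 ≈ 0.016906 h⁻¹; fraction remaining f = e^(−kτ) = e^(−0.016906×35) ≈ 0.5534.
At steady state, accumulation factor R = 1/(1 − e^(−kτ)) ≈ 2.2391.
Each bolus raises the concentration by D/Vd = 1853/137 ≈ 13.526 mg/L.
Steady-state peak Cmax,ss = C₀·R ≈ 13.526 × 2.2391 ≈ 30.286 mg/L.
Peak 30.3 mg/L vs MTC 36 mg/L: below toxic threshold.

30.3 mg/L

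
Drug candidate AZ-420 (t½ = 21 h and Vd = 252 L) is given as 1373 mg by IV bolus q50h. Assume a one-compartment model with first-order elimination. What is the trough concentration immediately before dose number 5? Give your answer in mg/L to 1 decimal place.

f = (1/2)^(τ/t½) = (1/2)^(50/21) ≈ 0.1920.
C₀ = D/Vd = 1373/252 ≈ 5.448 mg/L.
Before the 5th dose, 4 doses have been given. Superposition: Cmin = C₀·(f + f² + … + f^4).
≈ 5.448 × (0.1920 + 0.0369 + 0.0071 + 0.0014) ≈ 5.448 × 0.2374 ≈ 1.293 mg/L.

1.3 mg/L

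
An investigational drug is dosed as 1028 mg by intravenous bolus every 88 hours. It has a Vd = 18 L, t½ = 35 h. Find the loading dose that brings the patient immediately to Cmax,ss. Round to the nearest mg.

1246 mg

f = (1/2)^(88/35) ≈ 0.175035; accumulation ratio R = 1/(1−f) ≈ 1.21217.
Loading dose to hit Cmax,ss on first dose: D_load = D_maint·R ≈ 1028 × 1.21217 ≈ 1246.11 mg.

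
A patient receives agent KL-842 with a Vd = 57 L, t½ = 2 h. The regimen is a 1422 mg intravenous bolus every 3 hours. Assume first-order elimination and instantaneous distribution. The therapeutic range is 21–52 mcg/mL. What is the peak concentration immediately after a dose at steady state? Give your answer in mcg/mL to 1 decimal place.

38.6 mcg/mL

Over one 3-h interval, 3/2 ≈ 1.5 half-lives elapse, leaving f ≈ 0.3536 of each dose.
Accumulation ratio R = 1/(1 − f) ≈ 1/0.6464 ≈ 1.5470.
Single-dose peak C₀ = D/Vd = 1422/57 ≈ 24.947 mcg/mL.
Cmax,ss = C₀/(1 − f) ≈ 24.947/0.6464 ≈ 38.594 mcg/mL.
Peak 38.6 mcg/mL vs MTC 52 mcg/mL: below toxic threshold.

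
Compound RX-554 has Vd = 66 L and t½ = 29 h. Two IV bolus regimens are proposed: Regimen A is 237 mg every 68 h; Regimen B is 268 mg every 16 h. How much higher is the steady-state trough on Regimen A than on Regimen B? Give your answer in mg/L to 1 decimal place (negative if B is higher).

Regimen A: f = (1/2)^(68/29) ≈ 0.1969; Cmin,ss = (237/66)·f/(1−f) ≈ 0.880 mg/L.
Regimen B: f = (1/2)^(16/29) ≈ 0.6822; Cmin,ss = (268/66)·f/(1−f) ≈ 8.717 mg/L.
Difference ≈ 0.880 − 8.717 ≈ -7.837 mg/L.

-7.8 mg/L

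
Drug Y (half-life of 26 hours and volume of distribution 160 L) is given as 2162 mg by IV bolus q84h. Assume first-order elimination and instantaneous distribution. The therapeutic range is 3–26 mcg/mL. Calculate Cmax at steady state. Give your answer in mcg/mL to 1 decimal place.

τ/t½ = 84/26 ≈ 3.2308, so fraction remaining f = (1/2)^(84/26) ≈ 0.1065.
At steady state, accumulation factor R = 1/(1 − e^(−kτ)) ≈ 1.1192.
Each bolus raises the concentration by D/Vd = 2162/160 ≈ 13.512 mcg/mL.
Cmax,ss = C₀/(1 − f) ≈ 13.512/0.8935 ≈ 15.123 mcg/mL.
Peak 15.1 mcg/mL vs MTC 26 mcg/mL: below toxic threshold.

15.1 mcg/mL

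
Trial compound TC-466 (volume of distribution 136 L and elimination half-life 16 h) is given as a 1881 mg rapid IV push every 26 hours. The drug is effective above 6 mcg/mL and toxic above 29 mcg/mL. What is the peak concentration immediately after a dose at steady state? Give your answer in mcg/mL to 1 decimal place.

k = ln2/t½ = ln2/16 ≈ 0.043322 h⁻¹; fraction remaining f = e^(−kτ) = e^(−0.043322×26) ≈ 0.3242.
At steady state, accumulation factor R = 1/(1 − e^(−kτ)) ≈ 1.4797.
Each bolus raises the concentration by D/Vd = 1881/136 ≈ 13.831 mcg/mL.
Steady-state peak Cmax,ss = C₀·R ≈ 13.831 × 1.4797 ≈ 20.466 mcg/mL.
Peak 20.5 mcg/mL vs MTC 29 mcg/mL: below toxic threshold.

20.5 mcg/mL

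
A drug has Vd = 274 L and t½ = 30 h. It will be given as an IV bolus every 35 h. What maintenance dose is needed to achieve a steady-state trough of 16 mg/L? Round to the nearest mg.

τ/t½ = 35/30 ≈ 1.1667, so f = (1/2)^(35/30) ≈ 0.445449.
Cmin,ss = (D/Vd)·f/(1−f), so D = Cmin,ss·Vd·(1−f)/f.
D = 16 × 274 × (1−f)/f ≈ 16 × 274 × 1.24493 ≈ 5457.77 mg.

5458 mg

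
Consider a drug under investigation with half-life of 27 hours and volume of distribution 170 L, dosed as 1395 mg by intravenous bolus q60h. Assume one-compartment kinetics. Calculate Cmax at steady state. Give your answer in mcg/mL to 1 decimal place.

Over one 60-h interval, 60/27 ≈ 2.2222 half-lives elapse, leaving f ≈ 0.2143 of each dose.
At steady state, accumulation factor R = 1/(1 − e^(−kτ)) ≈ 1.2728.
Single-dose peak C₀ = D/Vd = 1395/170 ≈ 8.206 mcg/mL.
Steady-state peak Cmax,ss = C₀·R ≈ 8.206 × 1.2728 ≈ 10.445 mcg/mL.

10.4 mcg/mL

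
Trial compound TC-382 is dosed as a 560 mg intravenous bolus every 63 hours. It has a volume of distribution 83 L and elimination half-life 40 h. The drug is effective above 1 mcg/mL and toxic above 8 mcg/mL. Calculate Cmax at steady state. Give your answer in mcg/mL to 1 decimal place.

10.2 mcg/mL

τ/t½ = 63/40 ≈ 1.575, so fraction remaining f = (1/2)^(63/40) ≈ 0.3356.
At steady state, accumulation factor R = 1/(1 − e^(−kτ)) ≈ 1.5051.
Each bolus raises the concentration by D/Vd = 560/83 ≈ 6.747 mcg/mL.
Cmax,ss = C₀/(1 − f) ≈ 6.747/0.6644 ≈ 10.155 mcg/mL.
Peak 10.2 mcg/mL vs MTC 8 mcg/mL: exceeds toxic threshold.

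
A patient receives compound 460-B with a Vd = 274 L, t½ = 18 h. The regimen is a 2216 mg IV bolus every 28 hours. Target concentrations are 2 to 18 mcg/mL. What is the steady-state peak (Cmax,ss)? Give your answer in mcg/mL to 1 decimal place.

k = ln2/t½ = ln2/18 ≈ 0.038508 h⁻¹; fraction remaining f = e^(−kτ) = e^(−0.038508×28) ≈ 0.3402.
Accumulation ratio R = 1/(1 − f) ≈ 1/0.6598 ≈ 1.5156.
Single-dose peak C₀ = D/Vd = 2216/274 ≈ 8.088 mcg/mL.
Cmax,ss = C₀/(1 − f) ≈ 8.088/0.6598 ≈ 12.258 mcg/mL.
Peak 12.3 mcg/mL vs MTC 18 mcg/mL: below toxic threshold.

12.3 mcg/mL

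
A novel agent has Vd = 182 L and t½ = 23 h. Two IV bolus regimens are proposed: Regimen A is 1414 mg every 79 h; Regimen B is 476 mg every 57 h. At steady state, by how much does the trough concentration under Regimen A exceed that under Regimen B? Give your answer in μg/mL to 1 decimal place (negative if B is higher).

0.2 μg/mL

Regimen A: f = (1/2)^(79/23) ≈ 0.0925; Cmin,ss = (1414/182)·f/(1−f) ≈ 0.792 μg/mL.
Regimen B: f = (1/2)^(57/23) ≈ 0.1795; Cmin,ss = (476/182)·f/(1−f) ≈ 0.572 μg/mL.
Difference ≈ 0.792 − 0.572 ≈ 0.220 μg/mL.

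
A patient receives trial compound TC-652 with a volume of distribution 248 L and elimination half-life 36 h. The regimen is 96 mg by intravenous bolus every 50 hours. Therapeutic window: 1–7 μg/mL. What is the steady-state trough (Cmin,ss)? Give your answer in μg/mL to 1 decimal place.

0.2 μg/mL

τ/t½ = 50/36 ≈ 1.3889, so fraction remaining f = (1/2)^(50/36) ≈ 0.3819.
At steady state, accumulation factor R = 1/(1 − e^(−kτ)) ≈ 1.6179.
Single-dose peak C₀ = D/Vd = 96/248 ≈ 0.387 μg/mL.
Steady-state peak Cmax,ss = C₀·R ≈ 0.387 × 1.6179 ≈ 0.626 μg/mL.
Steady-state trough Cmin,ss = Cmax,ss·f ≈ 0.626 × 0.3819 ≈ 0.239 μg/mL.
Trough 0.2 μg/mL vs MEC 1 μg/mL: subtherapeutic.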